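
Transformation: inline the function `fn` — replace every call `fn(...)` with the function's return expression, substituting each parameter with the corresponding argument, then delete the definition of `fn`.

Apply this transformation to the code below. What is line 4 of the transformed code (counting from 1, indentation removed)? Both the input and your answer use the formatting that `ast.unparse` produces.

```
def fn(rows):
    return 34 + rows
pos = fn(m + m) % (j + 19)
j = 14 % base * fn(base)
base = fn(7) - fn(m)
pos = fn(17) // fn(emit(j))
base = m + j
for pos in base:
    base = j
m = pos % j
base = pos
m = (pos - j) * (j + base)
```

pos = (34 + 17) // (34 + emit(j))

Transformed code:
pos = (34 + (m + m)) % (j + 19)
j = 14 % base * (34 + base)
base = 34 + 7 - (34 + m)
pos = (34 + 17) // (34 + emit(j))
base = m + j
for pos in base:
    base = j
m = pos % j
base = pos
m = (pos - j) * (j + base)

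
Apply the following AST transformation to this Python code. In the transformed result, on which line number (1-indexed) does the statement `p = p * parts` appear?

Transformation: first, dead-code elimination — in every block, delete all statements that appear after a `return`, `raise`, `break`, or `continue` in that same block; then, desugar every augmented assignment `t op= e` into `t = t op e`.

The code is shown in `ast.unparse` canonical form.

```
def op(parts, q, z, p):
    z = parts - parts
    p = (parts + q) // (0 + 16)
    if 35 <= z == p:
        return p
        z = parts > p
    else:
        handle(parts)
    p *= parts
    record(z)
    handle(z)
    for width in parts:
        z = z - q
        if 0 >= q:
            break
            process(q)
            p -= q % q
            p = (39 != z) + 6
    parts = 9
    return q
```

8

Transformed code:
def op(parts, q, z, p):
    z = parts - parts
    p = (parts + q) // (0 + 16)
    if 35 <= z == p:
        return p
    else:
        handle(parts)
    p = p * parts
    record(z)
    handle(z)
    for width in parts:
        z = z - q
        if 0 >= q:
            break
    parts = 9
    return q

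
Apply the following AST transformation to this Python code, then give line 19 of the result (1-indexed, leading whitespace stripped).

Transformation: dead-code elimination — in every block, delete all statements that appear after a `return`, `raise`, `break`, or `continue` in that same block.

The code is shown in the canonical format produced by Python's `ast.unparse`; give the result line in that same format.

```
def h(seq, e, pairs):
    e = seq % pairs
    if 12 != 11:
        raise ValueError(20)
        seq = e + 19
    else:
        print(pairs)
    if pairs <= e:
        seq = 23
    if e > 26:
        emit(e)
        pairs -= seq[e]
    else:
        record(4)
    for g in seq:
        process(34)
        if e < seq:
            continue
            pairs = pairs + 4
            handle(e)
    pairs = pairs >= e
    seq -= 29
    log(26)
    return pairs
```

Transformed code:
def h(seq, e, pairs):
    e = seq % pairs
    if 12 != 11:
        raise ValueError(20)
    else:
        print(pairs)
    if pairs <= e:
        seq = 23
    if e > 26:
        emit(e)
        pairs -= seq[e]
    else:
        record(4)
    for g in seq:
        process(34)
        if e < seq:
            continue
    pairs = pairs >= e
    seq -= 29
    log(26)
    return pairs

seq -= 29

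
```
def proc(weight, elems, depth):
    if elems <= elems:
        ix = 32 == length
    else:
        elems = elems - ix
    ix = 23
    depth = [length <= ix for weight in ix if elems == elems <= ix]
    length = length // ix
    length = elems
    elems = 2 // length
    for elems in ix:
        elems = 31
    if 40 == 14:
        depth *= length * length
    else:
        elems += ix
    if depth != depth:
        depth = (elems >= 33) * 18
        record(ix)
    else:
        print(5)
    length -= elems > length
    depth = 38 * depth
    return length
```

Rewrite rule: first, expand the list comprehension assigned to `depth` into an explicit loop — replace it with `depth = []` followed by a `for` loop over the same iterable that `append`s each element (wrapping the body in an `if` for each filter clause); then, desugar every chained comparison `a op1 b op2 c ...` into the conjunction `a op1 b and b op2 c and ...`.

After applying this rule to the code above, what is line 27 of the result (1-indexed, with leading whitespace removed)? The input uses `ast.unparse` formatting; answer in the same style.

Transformed code:
def proc(weight, elems, depth):
    if elems <= elems:
        ix = 32 == length
    else:
        elems = elems - ix
    ix = 23
    depth = []
    for weight in ix:
        if elems == elems and elems <= ix:
            depth.append(length <= ix)
    length = length // ix
    length = elems
    elems = 2 // length
    for elems in ix:
        elems = 31
    if 40 == 14:
        depth *= length * length
    else:
        elems += ix
    if depth != depth:
        depth = (elems >= 33) * 18
        record(ix)
    else:
        print(5)
    length -= elems > length
    depth = 38 * depth
    return length

return length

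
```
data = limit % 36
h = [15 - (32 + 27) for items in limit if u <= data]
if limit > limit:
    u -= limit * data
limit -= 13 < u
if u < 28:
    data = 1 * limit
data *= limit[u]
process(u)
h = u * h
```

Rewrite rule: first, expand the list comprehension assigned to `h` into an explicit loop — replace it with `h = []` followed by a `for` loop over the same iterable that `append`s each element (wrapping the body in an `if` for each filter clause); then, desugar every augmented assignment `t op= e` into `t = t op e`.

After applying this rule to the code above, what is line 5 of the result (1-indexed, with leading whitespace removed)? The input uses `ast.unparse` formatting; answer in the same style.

Transformed code:
data = limit % 36
h = []
for items in limit:
    if u <= data:
        h.append(15 - (32 + 27))
if limit > limit:
    u = u - limit * data
limit = limit - (13 < u)
if u < 28:
    data = 1 * limit
data = data * limit[u]
process(u)
h = u * h

h.append(15 - (32 + 27))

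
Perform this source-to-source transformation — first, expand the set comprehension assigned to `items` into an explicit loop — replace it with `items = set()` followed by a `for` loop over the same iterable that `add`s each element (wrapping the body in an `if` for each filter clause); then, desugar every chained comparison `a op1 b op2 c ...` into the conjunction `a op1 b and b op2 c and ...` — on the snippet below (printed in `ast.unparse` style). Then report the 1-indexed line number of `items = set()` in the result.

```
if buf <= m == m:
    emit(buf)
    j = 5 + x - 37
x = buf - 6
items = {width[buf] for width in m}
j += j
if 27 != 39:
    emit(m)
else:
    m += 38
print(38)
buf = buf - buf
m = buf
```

5

Transformed code:
if buf <= m and m == m:
    emit(buf)
    j = 5 + x - 37
x = buf - 6
items = set()
for width in m:
    items.add(width[buf])
j += j
if 27 != 39:
    emit(m)
else:
    m += 38
print(38)
buf = buf - buf
m = buf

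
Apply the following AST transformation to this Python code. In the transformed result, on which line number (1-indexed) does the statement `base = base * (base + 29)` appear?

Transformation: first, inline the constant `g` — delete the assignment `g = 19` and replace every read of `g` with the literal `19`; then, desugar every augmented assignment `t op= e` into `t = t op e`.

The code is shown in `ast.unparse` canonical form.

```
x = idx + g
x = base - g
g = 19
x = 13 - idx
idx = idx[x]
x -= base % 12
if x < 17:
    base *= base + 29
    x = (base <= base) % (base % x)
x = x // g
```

7

Transformed code:
x = idx + 19
x = base - 19
x = 13 - idx
idx = idx[x]
x = x - base % 12
if x < 17:
    base = base * (base + 29)
    x = (base <= base) % (base % x)
x = x // 19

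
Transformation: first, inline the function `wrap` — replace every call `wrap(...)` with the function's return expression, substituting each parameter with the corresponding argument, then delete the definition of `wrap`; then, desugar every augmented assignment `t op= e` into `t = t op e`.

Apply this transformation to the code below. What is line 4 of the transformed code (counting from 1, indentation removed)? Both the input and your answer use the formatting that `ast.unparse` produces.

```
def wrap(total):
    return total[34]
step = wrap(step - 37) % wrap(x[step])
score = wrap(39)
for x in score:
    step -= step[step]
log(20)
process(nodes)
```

step = step - step[step]

Transformed code:
step = (step - 37)[34] % x[step][34]
score = 39[34]
for x in score:
    step = step - step[step]
log(20)
process(nodes)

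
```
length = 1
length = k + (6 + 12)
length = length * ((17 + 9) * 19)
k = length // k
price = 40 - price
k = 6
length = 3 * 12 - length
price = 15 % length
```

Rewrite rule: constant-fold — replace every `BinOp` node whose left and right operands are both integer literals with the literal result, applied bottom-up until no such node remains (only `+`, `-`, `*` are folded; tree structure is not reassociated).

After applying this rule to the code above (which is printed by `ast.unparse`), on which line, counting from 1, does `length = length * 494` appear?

3

Transformed code:
length = 1
length = k + 18
length = length * 494
k = length // k
price = 40 - price
k = 6
length = 36 - length
price = 15 % length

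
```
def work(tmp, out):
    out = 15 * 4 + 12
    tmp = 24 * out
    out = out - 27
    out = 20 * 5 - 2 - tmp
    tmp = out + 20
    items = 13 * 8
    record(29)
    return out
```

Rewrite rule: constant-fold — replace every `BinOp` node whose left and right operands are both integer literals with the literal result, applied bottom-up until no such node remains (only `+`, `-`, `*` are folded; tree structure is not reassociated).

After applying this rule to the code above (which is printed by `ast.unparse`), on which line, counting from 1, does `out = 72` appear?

2

Transformed code:
def work(tmp, out):
    out = 72
    tmp = 24 * out
    out = out - 27
    out = 98 - tmp
    tmp = out + 20
    items = 104
    record(29)
    return out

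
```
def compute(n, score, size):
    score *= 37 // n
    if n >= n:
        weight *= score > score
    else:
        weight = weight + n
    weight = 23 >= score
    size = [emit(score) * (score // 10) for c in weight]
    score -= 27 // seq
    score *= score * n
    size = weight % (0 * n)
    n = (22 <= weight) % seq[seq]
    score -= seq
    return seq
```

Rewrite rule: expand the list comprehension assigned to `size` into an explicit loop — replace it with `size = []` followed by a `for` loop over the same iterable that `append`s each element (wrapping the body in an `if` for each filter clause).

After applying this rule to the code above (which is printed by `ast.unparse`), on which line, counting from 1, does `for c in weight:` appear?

Transformed code:
def compute(n, score, size):
    score *= 37 // n
    if n >= n:
        weight *= score > score
    else:
        weight = weight + n
    weight = 23 >= score
    size = []
    for c in weight:
        size.append(emit(score) * (score // 10))
    score -= 27 // seq
    score *= score * n
    size = weight % (0 * n)
    n = (22 <= weight) % seq[seq]
    score -= seq
    return seq

9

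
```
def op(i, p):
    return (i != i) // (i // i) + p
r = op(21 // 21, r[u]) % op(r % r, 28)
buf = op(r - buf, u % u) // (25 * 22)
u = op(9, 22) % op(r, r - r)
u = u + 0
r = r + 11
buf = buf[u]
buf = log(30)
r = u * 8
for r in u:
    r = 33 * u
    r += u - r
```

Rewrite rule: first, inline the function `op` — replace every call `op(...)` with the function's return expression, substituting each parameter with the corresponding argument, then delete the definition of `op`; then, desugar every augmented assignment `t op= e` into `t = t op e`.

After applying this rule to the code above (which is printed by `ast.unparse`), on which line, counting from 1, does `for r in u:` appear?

Transformed code:
r = ((21 // 21 != 21 // 21) // (21 // 21 // (21 // 21)) + r[u]) % ((r % r != r % r) // (r % r // (r % r)) + 28)
buf = ((r - buf != r - buf) // ((r - buf) // (r - buf)) + u % u) // (25 * 22)
u = ((9 != 9) // (9 // 9) + 22) % ((r != r) // (r // r) + (r - r))
u = u + 0
r = r + 11
buf = buf[u]
buf = log(30)
r = u * 8
for r in u:
    r = 33 * u
    r = r + (u - r)

9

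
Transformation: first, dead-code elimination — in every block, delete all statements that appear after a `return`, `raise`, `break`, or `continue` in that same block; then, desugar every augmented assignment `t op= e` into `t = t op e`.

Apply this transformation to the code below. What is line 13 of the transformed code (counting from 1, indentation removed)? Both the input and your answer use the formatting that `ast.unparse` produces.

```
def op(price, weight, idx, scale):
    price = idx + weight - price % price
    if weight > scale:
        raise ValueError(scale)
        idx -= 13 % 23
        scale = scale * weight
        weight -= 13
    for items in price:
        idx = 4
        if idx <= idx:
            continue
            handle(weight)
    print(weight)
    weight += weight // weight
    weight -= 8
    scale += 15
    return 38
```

return 38

Transformed code:
def op(price, weight, idx, scale):
    price = idx + weight - price % price
    if weight > scale:
        raise ValueError(scale)
    for items in price:
        idx = 4
        if idx <= idx:
            continue
    print(weight)
    weight = weight + weight // weight
    weight = weight - 8
    scale = scale + 15
    return 38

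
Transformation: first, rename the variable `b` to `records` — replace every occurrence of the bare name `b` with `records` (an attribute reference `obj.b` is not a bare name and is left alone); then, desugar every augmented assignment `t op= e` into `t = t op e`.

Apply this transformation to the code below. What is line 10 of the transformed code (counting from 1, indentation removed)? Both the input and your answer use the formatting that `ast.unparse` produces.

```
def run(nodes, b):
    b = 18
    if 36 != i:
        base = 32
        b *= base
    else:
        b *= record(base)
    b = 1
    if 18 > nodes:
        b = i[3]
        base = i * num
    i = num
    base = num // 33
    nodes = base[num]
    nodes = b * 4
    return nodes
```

Transformed code:
def run(nodes, records):
    records = 18
    if 36 != i:
        base = 32
        records = records * base
    else:
        records = records * record(base)
    records = 1
    if 18 > nodes:
        records = i[3]
        base = i * num
    i = num
    base = num // 33
    nodes = base[num]
    nodes = records * 4
    return nodes

records = i[3]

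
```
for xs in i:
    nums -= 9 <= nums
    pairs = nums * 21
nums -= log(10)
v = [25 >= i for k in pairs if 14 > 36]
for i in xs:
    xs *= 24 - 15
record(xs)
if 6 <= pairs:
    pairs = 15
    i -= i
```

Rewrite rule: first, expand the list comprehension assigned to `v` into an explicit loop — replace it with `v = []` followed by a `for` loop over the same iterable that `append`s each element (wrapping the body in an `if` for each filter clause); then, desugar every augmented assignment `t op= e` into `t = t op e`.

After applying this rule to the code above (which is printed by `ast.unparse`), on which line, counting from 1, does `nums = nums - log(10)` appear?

Transformed code:
for xs in i:
    nums = nums - (9 <= nums)
    pairs = nums * 21
nums = nums - log(10)
v = []
for k in pairs:
    if 14 > 36:
        v.append(25 >= i)
for i in xs:
    xs = xs * (24 - 15)
record(xs)
if 6 <= pairs:
    pairs = 15
    i = i - i

4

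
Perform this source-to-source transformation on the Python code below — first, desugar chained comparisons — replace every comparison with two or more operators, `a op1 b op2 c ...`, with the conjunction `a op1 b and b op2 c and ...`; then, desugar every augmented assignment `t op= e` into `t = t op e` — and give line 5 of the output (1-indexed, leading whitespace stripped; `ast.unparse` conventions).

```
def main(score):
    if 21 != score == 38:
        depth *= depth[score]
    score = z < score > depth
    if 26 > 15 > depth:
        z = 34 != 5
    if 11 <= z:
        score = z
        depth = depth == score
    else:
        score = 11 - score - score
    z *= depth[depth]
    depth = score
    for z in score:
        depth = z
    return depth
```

if 26 > 15 and 15 > depth:

Transformed code:
def main(score):
    if 21 != score and score == 38:
        depth = depth * depth[score]
    score = z < score and score > depth
    if 26 > 15 and 15 > depth:
        z = 34 != 5
    if 11 <= z:
        score = z
        depth = depth == score
    else:
        score = 11 - score - score
    z = z * depth[depth]
    depth = score
    for z in score:
        depth = z
    return depth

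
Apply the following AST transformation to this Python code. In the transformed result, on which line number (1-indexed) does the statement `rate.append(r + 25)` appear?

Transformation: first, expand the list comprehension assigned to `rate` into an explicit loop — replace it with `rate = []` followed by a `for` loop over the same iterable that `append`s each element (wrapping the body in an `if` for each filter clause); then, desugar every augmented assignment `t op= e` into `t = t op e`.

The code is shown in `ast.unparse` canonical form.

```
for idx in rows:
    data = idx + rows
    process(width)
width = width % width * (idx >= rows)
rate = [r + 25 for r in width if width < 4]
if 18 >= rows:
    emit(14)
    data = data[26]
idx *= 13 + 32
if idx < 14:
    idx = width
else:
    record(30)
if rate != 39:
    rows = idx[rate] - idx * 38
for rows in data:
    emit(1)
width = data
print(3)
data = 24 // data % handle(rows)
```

Transformed code:
for idx in rows:
    data = idx + rows
    process(width)
width = width % width * (idx >= rows)
rate = []
for r in width:
    if width < 4:
        rate.append(r + 25)
if 18 >= rows:
    emit(14)
    data = data[26]
idx = idx * (13 + 32)
if idx < 14:
    idx = width
else:
    record(30)
if rate != 39:
    rows = idx[rate] - idx * 38
for rows in data:
    emit(1)
width = data
print(3)
data = 24 // data % handle(rows)

8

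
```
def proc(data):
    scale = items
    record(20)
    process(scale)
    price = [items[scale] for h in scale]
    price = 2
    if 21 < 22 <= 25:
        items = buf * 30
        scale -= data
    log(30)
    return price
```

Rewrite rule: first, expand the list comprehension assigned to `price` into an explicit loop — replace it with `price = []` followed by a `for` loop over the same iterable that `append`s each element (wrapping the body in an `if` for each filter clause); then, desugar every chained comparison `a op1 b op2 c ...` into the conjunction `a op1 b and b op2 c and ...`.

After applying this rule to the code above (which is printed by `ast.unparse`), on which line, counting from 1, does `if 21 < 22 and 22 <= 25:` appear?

9

Transformed code:
def proc(data):
    scale = items
    record(20)
    process(scale)
    price = []
    for h in scale:
        price.append(items[scale])
    price = 2
    if 21 < 22 and 22 <= 25:
        items = buf * 30
        scale -= data
    log(30)
    return price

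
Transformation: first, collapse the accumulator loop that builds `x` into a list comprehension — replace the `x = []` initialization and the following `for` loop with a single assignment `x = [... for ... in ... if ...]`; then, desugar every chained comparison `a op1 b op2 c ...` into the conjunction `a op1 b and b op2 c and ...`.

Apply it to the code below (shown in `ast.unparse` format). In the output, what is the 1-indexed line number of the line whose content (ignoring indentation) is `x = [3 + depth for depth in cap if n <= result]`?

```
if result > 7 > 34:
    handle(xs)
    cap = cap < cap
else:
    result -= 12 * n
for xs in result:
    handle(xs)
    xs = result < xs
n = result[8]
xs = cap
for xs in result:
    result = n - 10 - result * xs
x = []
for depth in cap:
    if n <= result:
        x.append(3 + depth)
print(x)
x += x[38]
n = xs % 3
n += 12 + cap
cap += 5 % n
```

Transformed code:
if result > 7 and 7 > 34:
    handle(xs)
    cap = cap < cap
else:
    result -= 12 * n
for xs in result:
    handle(xs)
    xs = result < xs
n = result[8]
xs = cap
for xs in result:
    result = n - 10 - result * xs
x = [3 + depth for depth in cap if n <= result]
print(x)
x += x[38]
n = xs % 3
n += 12 + cap
cap += 5 % n

13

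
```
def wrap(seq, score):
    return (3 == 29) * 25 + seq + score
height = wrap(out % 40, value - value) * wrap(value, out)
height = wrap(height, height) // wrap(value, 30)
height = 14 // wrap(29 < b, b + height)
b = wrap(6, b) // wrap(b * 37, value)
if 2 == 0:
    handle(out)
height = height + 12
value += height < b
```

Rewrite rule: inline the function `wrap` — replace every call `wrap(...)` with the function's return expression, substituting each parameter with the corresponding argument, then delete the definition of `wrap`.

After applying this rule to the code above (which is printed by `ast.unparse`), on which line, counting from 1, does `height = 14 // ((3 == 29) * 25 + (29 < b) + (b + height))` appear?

3

Transformed code:
height = ((3 == 29) * 25 + out % 40 + (value - value)) * ((3 == 29) * 25 + value + out)
height = ((3 == 29) * 25 + height + height) // ((3 == 29) * 25 + value + 30)
height = 14 // ((3 == 29) * 25 + (29 < b) + (b + height))
b = ((3 == 29) * 25 + 6 + b) // ((3 == 29) * 25 + b * 37 + value)
if 2 == 0:
    handle(out)
height = height + 12
value += height < b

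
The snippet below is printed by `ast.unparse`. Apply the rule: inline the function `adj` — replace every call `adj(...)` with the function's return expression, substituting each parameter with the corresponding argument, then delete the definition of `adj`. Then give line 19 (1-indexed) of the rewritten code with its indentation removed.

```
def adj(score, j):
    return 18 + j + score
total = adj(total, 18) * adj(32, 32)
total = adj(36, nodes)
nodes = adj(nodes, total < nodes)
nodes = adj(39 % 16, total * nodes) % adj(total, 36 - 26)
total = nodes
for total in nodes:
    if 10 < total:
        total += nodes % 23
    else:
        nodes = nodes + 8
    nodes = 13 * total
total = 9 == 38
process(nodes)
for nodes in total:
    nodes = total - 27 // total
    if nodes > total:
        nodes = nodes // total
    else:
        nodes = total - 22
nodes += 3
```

nodes = total - 22

Transformed code:
total = (18 + 18 + total) * (18 + 32 + 32)
total = 18 + nodes + 36
nodes = 18 + (total < nodes) + nodes
nodes = (18 + total * nodes + 39 % 16) % (18 + (36 - 26) + total)
total = nodes
for total in nodes:
    if 10 < total:
        total += nodes % 23
    else:
        nodes = nodes + 8
    nodes = 13 * total
total = 9 == 38
process(nodes)
for nodes in total:
    nodes = total - 27 // total
    if nodes > total:
        nodes = nodes // total
    else:
        nodes = total - 22
nodes += 3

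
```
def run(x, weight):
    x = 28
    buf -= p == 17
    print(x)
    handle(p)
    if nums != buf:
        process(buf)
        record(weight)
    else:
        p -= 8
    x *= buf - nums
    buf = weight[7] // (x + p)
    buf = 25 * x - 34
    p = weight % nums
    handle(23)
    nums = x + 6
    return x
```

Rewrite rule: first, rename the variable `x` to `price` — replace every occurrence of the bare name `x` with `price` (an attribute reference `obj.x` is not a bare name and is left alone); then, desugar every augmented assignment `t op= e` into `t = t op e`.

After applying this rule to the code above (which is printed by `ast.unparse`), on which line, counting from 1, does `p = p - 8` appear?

10

Transformed code:
def run(price, weight):
    price = 28
    buf = buf - (p == 17)
    print(price)
    handle(p)
    if nums != buf:
        process(buf)
        record(weight)
    else:
        p = p - 8
    price = price * (buf - nums)
    buf = weight[7] // (price + p)
    buf = 25 * price - 34
    p = weight % nums
    handle(23)
    nums = price + 6
    return price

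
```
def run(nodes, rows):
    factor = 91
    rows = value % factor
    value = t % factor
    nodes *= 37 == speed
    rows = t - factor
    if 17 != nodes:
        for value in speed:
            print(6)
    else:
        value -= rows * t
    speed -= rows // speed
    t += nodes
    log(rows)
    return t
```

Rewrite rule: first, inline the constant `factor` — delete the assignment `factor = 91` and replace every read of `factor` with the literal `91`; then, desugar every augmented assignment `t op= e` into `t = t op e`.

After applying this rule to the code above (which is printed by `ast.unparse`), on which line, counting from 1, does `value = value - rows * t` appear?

10

Transformed code:
def run(nodes, rows):
    rows = value % 91
    value = t % 91
    nodes = nodes * (37 == speed)
    rows = t - 91
    if 17 != nodes:
        for value in speed:
            print(6)
    else:
        value = value - rows * t
    speed = speed - rows // speed
    t = t + nodes
    log(rows)
    return t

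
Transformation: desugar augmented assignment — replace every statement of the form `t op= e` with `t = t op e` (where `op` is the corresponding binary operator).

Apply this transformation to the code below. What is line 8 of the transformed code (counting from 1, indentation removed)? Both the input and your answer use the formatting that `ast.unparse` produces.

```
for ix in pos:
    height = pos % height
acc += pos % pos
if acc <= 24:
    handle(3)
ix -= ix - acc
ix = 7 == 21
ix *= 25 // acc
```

Transformed code:
for ix in pos:
    height = pos % height
acc = acc + pos % pos
if acc <= 24:
    handle(3)
ix = ix - (ix - acc)
ix = 7 == 21
ix = ix * (25 // acc)

ix = ix * (25 // acc)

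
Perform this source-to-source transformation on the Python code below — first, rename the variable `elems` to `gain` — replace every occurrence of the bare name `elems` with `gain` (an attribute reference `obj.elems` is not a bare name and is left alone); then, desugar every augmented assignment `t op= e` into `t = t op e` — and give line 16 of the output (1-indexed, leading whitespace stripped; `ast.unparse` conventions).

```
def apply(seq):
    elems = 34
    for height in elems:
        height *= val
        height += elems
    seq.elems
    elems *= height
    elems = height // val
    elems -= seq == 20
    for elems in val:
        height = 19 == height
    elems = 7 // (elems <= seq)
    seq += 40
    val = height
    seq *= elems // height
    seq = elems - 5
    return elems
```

seq = gain - 5

Transformed code:
def apply(seq):
    gain = 34
    for height in gain:
        height = height * val
        height = height + gain
    seq.elems
    gain = gain * height
    gain = height // val
    gain = gain - (seq == 20)
    for gain in val:
        height = 19 == height
    gain = 7 // (gain <= seq)
    seq = seq + 40
    val = height
    seq = seq * (gain // height)
    seq = gain - 5
    return gain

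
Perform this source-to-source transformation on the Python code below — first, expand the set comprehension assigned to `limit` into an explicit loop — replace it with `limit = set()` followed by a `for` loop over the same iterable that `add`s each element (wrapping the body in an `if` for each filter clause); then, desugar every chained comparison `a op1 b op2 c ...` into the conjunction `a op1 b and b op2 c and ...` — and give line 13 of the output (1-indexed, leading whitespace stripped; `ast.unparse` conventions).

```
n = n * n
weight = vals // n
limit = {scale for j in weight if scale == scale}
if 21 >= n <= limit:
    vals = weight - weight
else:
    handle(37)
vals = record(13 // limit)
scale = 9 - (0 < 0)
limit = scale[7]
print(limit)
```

limit = scale[7]

Transformed code:
n = n * n
weight = vals // n
limit = set()
for j in weight:
    if scale == scale:
        limit.add(scale)
if 21 >= n and n <= limit:
    vals = weight - weight
else:
    handle(37)
vals = record(13 // limit)
scale = 9 - (0 < 0)
limit = scale[7]
print(limit)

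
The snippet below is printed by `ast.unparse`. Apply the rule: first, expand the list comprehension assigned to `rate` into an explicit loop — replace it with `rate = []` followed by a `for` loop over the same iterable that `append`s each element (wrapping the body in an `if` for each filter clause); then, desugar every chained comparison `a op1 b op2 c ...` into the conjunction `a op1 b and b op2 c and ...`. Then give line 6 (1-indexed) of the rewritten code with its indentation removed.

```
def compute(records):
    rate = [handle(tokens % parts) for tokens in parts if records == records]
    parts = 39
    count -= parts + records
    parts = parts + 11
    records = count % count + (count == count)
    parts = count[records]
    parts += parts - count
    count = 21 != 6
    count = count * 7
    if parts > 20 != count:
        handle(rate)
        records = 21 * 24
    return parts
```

Transformed code:
def compute(records):
    rate = []
    for tokens in parts:
        if records == records:
            rate.append(handle(tokens % parts))
    parts = 39
    count -= parts + records
    parts = parts + 11
    records = count % count + (count == count)
    parts = count[records]
    parts += parts - count
    count = 21 != 6
    count = count * 7
    if parts > 20 and 20 != count:
        handle(rate)
        records = 21 * 24
    return parts

parts = 39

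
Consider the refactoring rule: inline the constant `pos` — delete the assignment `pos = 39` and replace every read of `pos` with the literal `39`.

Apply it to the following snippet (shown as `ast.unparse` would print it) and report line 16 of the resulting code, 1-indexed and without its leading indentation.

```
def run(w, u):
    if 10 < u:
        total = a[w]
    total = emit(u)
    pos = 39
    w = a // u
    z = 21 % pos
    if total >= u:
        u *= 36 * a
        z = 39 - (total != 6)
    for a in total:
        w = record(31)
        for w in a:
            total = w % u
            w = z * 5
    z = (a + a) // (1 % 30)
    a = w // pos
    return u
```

a = w // 39

Transformed code:
def run(w, u):
    if 10 < u:
        total = a[w]
    total = emit(u)
    w = a // u
    z = 21 % 39
    if total >= u:
        u *= 36 * a
        z = 39 - (total != 6)
    for a in total:
        w = record(31)
        for w in a:
            total = w % u
            w = z * 5
    z = (a + a) // (1 % 30)
    a = w // 39
    return u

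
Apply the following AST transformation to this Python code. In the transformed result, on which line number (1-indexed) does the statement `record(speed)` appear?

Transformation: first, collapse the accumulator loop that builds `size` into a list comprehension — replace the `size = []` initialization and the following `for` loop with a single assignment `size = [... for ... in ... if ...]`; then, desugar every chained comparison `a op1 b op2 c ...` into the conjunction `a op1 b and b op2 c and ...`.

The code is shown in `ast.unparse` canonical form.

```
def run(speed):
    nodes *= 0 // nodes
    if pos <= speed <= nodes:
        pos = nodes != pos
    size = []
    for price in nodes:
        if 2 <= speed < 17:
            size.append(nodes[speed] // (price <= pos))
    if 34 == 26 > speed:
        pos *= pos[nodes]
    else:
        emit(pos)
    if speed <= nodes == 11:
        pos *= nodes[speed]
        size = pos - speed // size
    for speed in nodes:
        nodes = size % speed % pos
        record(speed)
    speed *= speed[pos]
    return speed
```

15

Transformed code:
def run(speed):
    nodes *= 0 // nodes
    if pos <= speed and speed <= nodes:
        pos = nodes != pos
    size = [nodes[speed] // (price <= pos) for price in nodes if 2 <= speed and speed < 17]
    if 34 == 26 and 26 > speed:
        pos *= pos[nodes]
    else:
        emit(pos)
    if speed <= nodes and nodes == 11:
        pos *= nodes[speed]
        size = pos - speed // size
    for speed in nodes:
        nodes = size % speed % pos
        record(speed)
    speed *= speed[pos]
    return speed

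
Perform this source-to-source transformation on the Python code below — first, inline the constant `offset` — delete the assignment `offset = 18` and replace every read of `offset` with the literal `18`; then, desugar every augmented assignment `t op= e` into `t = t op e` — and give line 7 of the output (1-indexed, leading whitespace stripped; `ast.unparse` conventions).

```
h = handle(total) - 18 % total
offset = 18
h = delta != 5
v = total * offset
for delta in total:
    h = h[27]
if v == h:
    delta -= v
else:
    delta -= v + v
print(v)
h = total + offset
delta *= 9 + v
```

Transformed code:
h = handle(total) - 18 % total
h = delta != 5
v = total * 18
for delta in total:
    h = h[27]
if v == h:
    delta = delta - v
else:
    delta = delta - (v + v)
print(v)
h = total + 18
delta = delta * (9 + v)

delta = delta - v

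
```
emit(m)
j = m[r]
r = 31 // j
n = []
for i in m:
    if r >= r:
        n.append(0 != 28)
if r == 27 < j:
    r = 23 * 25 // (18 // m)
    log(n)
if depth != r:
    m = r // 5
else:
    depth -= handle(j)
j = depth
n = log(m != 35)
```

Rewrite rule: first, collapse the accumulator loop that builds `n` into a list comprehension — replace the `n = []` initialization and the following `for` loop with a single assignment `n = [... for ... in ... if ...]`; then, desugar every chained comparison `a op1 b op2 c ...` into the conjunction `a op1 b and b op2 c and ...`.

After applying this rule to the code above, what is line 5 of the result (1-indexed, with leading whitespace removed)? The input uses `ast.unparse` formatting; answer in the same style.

Transformed code:
emit(m)
j = m[r]
r = 31 // j
n = [0 != 28 for i in m if r >= r]
if r == 27 and 27 < j:
    r = 23 * 25 // (18 // m)
    log(n)
if depth != r:
    m = r // 5
else:
    depth -= handle(j)
j = depth
n = log(m != 35)

if r == 27 and 27 < j:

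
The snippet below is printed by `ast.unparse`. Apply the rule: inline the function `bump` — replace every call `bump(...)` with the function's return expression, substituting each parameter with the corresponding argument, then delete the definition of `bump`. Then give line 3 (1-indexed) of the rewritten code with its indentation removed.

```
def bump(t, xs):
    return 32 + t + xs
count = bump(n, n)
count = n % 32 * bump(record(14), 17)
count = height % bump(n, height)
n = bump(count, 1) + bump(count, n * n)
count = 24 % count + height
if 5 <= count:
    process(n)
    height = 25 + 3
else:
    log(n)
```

count = height % (32 + n + height)

Transformed code:
count = 32 + n + n
count = n % 32 * (32 + record(14) + 17)
count = height % (32 + n + height)
n = 32 + count + 1 + (32 + count + n * n)
count = 24 % count + height
if 5 <= count:
    process(n)
    height = 25 + 3
else:
    log(n)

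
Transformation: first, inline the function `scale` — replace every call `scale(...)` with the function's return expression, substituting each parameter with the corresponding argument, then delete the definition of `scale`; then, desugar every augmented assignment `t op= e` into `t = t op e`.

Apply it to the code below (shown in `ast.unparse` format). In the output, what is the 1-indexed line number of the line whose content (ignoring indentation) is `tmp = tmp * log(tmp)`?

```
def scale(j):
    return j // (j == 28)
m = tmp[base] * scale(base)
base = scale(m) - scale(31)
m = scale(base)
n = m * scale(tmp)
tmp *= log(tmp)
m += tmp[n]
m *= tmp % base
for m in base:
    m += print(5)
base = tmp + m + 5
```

Transformed code:
m = tmp[base] * (base // (base == 28))
base = m // (m == 28) - 31 // (31 == 28)
m = base // (base == 28)
n = m * (tmp // (tmp == 28))
tmp = tmp * log(tmp)
m = m + tmp[n]
m = m * (tmp % base)
for m in base:
    m = m + print(5)
base = tmp + m + 5

5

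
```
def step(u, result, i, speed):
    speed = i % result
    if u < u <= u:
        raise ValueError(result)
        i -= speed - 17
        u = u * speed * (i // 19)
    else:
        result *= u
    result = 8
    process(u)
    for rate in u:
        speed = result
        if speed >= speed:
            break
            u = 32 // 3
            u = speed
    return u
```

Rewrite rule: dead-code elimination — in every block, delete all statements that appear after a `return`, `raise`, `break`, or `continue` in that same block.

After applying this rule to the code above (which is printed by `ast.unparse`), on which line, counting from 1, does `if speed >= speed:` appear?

Transformed code:
def step(u, result, i, speed):
    speed = i % result
    if u < u <= u:
        raise ValueError(result)
    else:
        result *= u
    result = 8
    process(u)
    for rate in u:
        speed = result
        if speed >= speed:
            break
    return u

11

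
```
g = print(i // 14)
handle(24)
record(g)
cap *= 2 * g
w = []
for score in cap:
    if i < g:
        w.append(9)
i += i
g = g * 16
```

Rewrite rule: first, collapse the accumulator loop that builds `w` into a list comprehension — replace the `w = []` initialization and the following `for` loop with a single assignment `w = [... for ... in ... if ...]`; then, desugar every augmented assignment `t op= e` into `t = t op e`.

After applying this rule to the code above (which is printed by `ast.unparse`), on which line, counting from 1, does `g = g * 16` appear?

Transformed code:
g = print(i // 14)
handle(24)
record(g)
cap = cap * (2 * g)
w = [9 for score in cap if i < g]
i = i + i
g = g * 16

7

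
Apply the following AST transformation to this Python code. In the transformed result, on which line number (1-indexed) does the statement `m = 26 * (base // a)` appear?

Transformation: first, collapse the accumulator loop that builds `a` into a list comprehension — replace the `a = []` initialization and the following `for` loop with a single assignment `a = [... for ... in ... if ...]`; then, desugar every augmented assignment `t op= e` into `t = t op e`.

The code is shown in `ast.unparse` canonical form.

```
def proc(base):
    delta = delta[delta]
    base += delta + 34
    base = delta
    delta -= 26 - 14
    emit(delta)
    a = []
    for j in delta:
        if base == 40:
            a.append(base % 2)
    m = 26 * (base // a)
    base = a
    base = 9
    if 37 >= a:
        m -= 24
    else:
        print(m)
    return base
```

8

Transformed code:
def proc(base):
    delta = delta[delta]
    base = base + (delta + 34)
    base = delta
    delta = delta - (26 - 14)
    emit(delta)
    a = [base % 2 for j in delta if base == 40]
    m = 26 * (base // a)
    base = a
    base = 9
    if 37 >= a:
        m = m - 24
    else:
        print(m)
    return base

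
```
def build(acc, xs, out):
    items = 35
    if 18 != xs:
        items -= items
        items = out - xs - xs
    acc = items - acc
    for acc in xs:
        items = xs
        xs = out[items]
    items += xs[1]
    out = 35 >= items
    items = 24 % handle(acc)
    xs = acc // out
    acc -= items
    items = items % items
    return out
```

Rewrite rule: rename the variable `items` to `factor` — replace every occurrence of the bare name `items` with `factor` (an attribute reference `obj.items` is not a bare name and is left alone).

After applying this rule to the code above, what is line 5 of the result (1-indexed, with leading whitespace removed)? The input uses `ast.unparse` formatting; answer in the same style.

factor = out - xs - xs

Transformed code:
def build(acc, xs, out):
    factor = 35
    if 18 != xs:
        factor -= factor
        factor = out - xs - xs
    acc = factor - acc
    for acc in xs:
        factor = xs
        xs = out[factor]
    factor += xs[1]
    out = 35 >= factor
    factor = 24 % handle(acc)
    xs = acc // out
    acc -= factor
    factor = factor % factor
    return out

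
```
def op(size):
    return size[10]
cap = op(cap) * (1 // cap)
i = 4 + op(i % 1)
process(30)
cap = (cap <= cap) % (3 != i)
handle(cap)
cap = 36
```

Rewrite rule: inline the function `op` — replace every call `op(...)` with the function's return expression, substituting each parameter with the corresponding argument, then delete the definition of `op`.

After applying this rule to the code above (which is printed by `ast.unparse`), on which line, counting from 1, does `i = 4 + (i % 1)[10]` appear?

Transformed code:
cap = cap[10] * (1 // cap)
i = 4 + (i % 1)[10]
process(30)
cap = (cap <= cap) % (3 != i)
handle(cap)
cap = 36

2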